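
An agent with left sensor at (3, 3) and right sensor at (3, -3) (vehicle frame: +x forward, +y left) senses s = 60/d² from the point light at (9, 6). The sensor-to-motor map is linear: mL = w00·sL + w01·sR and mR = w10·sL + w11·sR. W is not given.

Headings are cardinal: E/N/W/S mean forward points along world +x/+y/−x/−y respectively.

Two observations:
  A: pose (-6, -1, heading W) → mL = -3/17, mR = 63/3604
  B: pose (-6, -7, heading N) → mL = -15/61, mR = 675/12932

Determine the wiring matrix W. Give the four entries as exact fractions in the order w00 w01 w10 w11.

0 -1 -1/2 1/2

obs A: pose=(-6,-1,W) → sL=15/106, sR=3/17, mL=-3/17, mR=63/3604
obs B: pose=(-6,-7,N) → sL=15/106, sR=15/61, mL=-15/61, mR=675/12932
sensor matrix S = [[15/106, 3/17], [15/106, 15/61]]; det S = 540/54961
solve [mL_A; mL_B] = S·[w00; w01] and [mR_A; mR_B] = S·[w10; w11]:
  w00 = 0, w01 = -1, w10 = -1/2, w11 = 1/2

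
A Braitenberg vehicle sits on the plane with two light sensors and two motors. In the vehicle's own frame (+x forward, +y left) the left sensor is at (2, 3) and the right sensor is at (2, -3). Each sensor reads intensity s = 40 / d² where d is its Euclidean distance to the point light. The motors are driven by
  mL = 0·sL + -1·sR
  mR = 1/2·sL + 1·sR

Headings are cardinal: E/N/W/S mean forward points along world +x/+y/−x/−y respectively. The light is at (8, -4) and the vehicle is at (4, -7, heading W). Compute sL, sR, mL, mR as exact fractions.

left sensor world pos  = (2, -10); dL² = 72
right sensor world pos = (2, -4); dR² = 36
sL = 40/72 = 5/9
sR = 40/36 = 10/9
mL = 0·sL + -1·sR = -10/9
mR = 1/2·sL + 1·sR = 25/18

5/9 10/9 -10/9 25/18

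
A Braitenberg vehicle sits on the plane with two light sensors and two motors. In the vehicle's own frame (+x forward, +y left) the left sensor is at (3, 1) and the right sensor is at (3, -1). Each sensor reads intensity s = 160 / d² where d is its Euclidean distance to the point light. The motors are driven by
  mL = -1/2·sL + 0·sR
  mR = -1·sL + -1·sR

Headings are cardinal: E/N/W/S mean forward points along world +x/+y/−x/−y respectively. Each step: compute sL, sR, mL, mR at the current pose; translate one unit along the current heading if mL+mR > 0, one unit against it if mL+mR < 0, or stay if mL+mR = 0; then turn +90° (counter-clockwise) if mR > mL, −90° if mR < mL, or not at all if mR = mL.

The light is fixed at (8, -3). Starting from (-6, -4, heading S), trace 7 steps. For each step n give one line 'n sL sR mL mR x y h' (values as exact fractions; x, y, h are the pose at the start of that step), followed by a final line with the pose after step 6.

n=0: pose=(-6,-4,S); sL=32/37, sR=160/241; mL=-16/37, mR=-13632/8917; mL+mR=-17488/8917 → advance -1; mR−mL=-9776/8917 → turn -1·90°
n=1: pose=(-6,-3,W); sL=16/29, sR=16/29; mL=-8/29, mR=-32/29; mL+mR=-40/29 → advance -1; mR−mL=-24/29 → turn -1·90°
n=2: pose=(-5,-3,N); sL=32/41, sR=160/153; mL=-16/41, mR=-11456/6273; mL+mR=-13904/6273 → advance -1; mR−mL=-9008/6273 → turn -1·90°
n=3: pose=(-5,-4,E); sL=8/5, sR=20/13; mL=-4/5, mR=-204/65; mL+mR=-256/65 → advance -1; mR−mL=-152/65 → turn -1·90°
n=4: pose=(-6,-4,S); sL=32/37, sR=160/241; mL=-16/37, mR=-13632/8917; mL+mR=-17488/8917 → advance -1; mR−mL=-9776/8917 → turn -1·90°
n=5: pose=(-6,-3,W); sL=16/29, sR=16/29; mL=-8/29, mR=-32/29; mL+mR=-40/29 → advance -1; mR−mL=-24/29 → turn -1·90°
n=6: pose=(-5,-3,N); sL=32/41, sR=160/153; mL=-16/41, mR=-11456/6273; mL+mR=-13904/6273 → advance -1; mR−mL=-9008/6273 → turn -1·90°

0 32/37 160/241 -16/37 -13632/8917 -6 -4 S
1 16/29 16/29 -8/29 -32/29 -6 -3 W
2 32/41 160/153 -16/41 -11456/6273 -5 -3 N
3 8/5 20/13 -4/5 -204/65 -5 -4 E
4 32/37 160/241 -16/37 -13632/8917 -6 -4 S
5 16/29 16/29 -8/29 -32/29 -6 -3 W
6 32/41 160/153 -16/41 -11456/6273 -5 -3 N
final -5 -4 E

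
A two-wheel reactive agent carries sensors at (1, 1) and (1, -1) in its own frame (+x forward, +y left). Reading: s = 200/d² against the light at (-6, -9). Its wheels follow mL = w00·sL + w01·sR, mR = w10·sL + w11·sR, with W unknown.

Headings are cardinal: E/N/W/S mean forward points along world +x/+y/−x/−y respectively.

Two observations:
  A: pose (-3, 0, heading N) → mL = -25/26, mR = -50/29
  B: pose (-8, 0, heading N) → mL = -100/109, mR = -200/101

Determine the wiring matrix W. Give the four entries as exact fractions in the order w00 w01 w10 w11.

obs A: pose=(-3,0,N) → sL=25/13, sR=50/29, mL=-25/26, mR=-50/29
obs B: pose=(-8,0,N) → sL=200/109, sR=200/101, mL=-100/109, mR=-200/101
sensor matrix S = [[25/13, 50/29], [200/109, 200/101]]; det S = 2675000/4150393
solve [mL_A; mL_B] = S·[w00; w01] and [mR_A; mR_B] = S·[w10; w11]:
  w00 = -1/2, w01 = 0, w10 = 0, w11 = -1

-1/2 0 0 -1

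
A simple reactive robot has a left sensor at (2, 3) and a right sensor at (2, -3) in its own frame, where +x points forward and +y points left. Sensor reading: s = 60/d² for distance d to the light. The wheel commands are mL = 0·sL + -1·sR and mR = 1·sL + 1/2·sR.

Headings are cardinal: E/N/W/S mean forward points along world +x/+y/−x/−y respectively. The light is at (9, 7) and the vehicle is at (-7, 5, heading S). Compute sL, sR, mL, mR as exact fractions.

12/37 60/377 -60/377 5634/13949

left sensor world pos  = (-4, 3); dL² = 185
right sensor world pos = (-10, 3); dR² = 377
sL = 60/185 = 12/37
sR = 60/377 = 60/377
mL = 0·sL + -1·sR = -60/377
mR = 1·sL + 1/2·sR = 5634/13949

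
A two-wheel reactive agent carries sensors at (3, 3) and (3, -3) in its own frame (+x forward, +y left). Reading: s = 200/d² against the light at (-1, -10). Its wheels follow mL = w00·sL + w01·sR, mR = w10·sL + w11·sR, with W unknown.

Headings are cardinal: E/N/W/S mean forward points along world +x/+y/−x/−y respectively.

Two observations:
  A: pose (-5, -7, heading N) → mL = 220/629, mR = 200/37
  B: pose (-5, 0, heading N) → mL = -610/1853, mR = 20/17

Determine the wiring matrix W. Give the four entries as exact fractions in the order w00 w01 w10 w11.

-1 1/2 0 1

obs A: pose=(-5,-7,N) → sL=40/17, sR=200/37, mL=220/629, mR=200/37
obs B: pose=(-5,0,N) → sL=100/109, sR=20/17, mL=-610/1853, mR=20/17
sensor matrix S = [[40/17, 200/37], [100/109, 20/17]]; det S = -2553600/1165537
solve [mL_A; mL_B] = S·[w00; w01] and [mR_A; mR_B] = S·[w10; w11]:
  w00 = -1, w01 = 1/2, w10 = 0, w11 = 1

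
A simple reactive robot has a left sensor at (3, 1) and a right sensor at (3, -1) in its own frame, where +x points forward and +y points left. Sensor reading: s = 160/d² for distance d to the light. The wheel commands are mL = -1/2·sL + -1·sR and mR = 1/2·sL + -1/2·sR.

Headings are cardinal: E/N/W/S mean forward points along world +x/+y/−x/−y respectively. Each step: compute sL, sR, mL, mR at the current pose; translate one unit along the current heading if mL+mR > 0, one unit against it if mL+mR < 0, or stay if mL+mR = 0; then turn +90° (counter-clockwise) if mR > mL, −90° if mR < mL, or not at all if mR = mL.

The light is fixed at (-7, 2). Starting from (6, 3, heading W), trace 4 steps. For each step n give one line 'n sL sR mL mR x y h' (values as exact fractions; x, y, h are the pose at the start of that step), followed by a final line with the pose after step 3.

0 8/5 20/13 -152/65 2/65 6 3 W
1 160/229 160/173 -50480/39617 -4480/39617 7 3 S
2 80/149 16/29 -3544/4321 -32/4321 7 4 E
3 160/169 160/221 -3440/2873 320/2873 6 4 N
final 6 3 W

n=0: pose=(6,3,W); sL=8/5, sR=20/13; mL=-152/65, mR=2/65; mL+mR=-30/13 → advance -1; mR−mL=154/65 → turn +1·90°
n=1: pose=(7,3,S); sL=160/229, sR=160/173; mL=-50480/39617, mR=-4480/39617; mL+mR=-240/173 → advance -1; mR−mL=46000/39617 → turn +1·90°
n=2: pose=(7,4,E); sL=80/149, sR=16/29; mL=-3544/4321, mR=-32/4321; mL+mR=-24/29 → advance -1; mR−mL=3512/4321 → turn +1·90°
n=3: pose=(6,4,N); sL=160/169, sR=160/221; mL=-3440/2873, mR=320/2873; mL+mR=-240/221 → advance -1; mR−mL=3760/2873 → turn +1·90°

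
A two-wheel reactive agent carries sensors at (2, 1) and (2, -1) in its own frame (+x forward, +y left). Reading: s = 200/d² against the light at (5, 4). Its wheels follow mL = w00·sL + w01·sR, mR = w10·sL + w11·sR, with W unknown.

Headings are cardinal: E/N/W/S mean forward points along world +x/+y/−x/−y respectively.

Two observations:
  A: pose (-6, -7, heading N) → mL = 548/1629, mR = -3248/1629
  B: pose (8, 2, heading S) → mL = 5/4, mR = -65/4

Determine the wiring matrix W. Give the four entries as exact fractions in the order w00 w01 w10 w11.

obs A: pose=(-6,-7,N) → sL=8/9, sR=200/181, mL=548/1629, mR=-3248/1629
obs B: pose=(8,2,S) → sL=25/4, sR=10, mL=5/4, mR=-65/4
sensor matrix S = [[8/9, 200/181], [25/4, 10]]; det S = 3230/1629
solve [mL_A; mL_B] = S·[w00; w01] and [mR_A; mR_B] = S·[w10; w11]:
  w00 = 1, w01 = -1/2, w10 = -1, w11 = -1

1 -1/2 -1 -1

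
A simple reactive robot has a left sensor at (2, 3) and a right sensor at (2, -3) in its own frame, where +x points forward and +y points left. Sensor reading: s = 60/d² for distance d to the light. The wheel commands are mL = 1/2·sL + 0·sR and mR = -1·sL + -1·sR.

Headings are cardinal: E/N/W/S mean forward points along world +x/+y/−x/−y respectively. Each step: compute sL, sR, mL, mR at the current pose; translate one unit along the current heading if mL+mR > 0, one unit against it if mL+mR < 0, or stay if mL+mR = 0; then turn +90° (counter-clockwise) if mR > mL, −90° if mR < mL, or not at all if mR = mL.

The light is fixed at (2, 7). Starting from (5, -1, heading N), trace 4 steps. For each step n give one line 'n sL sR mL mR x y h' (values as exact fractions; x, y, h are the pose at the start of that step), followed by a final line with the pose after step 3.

n=0: pose=(5,-1,N); sL=5/3, sR=5/6; mL=5/6, mR=-5/2; mL+mR=-5/3 → advance -1; mR−mL=-10/3 → turn -1·90°
n=1: pose=(5,-2,E); sL=60/61, sR=60/169; mL=30/61, mR=-13800/10309; mL+mR=-8730/10309 → advance -1; mR−mL=-18870/10309 → turn -1·90°
n=2: pose=(4,-2,S); sL=30/73, sR=30/61; mL=15/73, mR=-4020/4453; mL+mR=-3105/4453 → advance -1; mR−mL=-4935/4453 → turn -1·90°
n=3: pose=(4,-1,W); sL=60/121, sR=12/5; mL=30/121, mR=-1752/605; mL+mR=-1602/605 → advance -1; mR−mL=-1902/605 → turn -1·90°

0 5/3 5/6 5/6 -5/2 5 -1 N
1 60/61 60/169 30/61 -13800/10309 5 -2 E
2 30/73 30/61 15/73 -4020/4453 4 -2 S
3 60/121 12/5 30/121 -1752/605 4 -1 W
final 5 -1 N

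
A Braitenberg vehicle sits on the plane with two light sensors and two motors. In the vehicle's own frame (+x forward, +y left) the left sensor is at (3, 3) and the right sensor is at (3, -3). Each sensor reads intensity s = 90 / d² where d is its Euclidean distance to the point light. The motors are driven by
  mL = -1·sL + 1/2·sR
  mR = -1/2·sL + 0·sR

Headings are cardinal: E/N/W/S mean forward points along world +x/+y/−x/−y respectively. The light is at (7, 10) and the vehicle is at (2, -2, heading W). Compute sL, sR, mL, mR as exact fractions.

90/289 18/29 -9/8381 -45/289

left sensor world pos  = (-1, -5); dL² = 289
right sensor world pos = (-1, 1); dR² = 145
sL = 90/289 = 90/289
sR = 90/145 = 18/29
mL = -1·sL + 1/2·sR = -9/8381
mR = -1/2·sL + 0·sR = -45/289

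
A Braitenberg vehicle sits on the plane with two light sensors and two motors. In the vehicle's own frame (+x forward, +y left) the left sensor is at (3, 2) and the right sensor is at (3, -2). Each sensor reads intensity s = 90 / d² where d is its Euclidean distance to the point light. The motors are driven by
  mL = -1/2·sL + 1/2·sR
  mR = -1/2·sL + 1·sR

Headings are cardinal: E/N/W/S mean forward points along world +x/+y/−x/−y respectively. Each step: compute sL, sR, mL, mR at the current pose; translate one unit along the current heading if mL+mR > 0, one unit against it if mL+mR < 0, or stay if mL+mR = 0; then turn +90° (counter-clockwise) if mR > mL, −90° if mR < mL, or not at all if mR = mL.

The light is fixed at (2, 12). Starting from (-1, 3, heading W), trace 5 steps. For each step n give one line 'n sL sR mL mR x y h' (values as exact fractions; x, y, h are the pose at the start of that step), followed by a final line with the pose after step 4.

n=0: pose=(-1,3,W); sL=90/157, sR=18/17; mL=648/2669, mR=2061/2669; mL+mR=2709/2669 → advance +1; mR−mL=9/17 → turn +1·90°
n=1: pose=(-2,3,S); sL=45/74, sR=1/2; mL=-2/37, mR=29/148; mL+mR=21/148 → advance +1; mR−mL=1/4 → turn +1·90°
n=2: pose=(-2,2,E); sL=18/13, sR=18/29; mL=-144/377, mR=-27/377; mL+mR=-171/377 → advance -1; mR−mL=9/29 → turn +1·90°
n=3: pose=(-3,2,N); sL=45/49, sR=45/29; mL=450/1421, mR=3105/2842; mL+mR=4005/2842 → advance +1; mR−mL=45/58 → turn +1·90°
n=4: pose=(-3,3,W); sL=18/37, sR=90/113; mL=648/4181, mR=2313/4181; mL+mR=2961/4181 → advance +1; mR−mL=45/113 → turn +1·90°

0 90/157 18/17 648/2669 2061/2669 -1 3 W
1 45/74 1/2 -2/37 29/148 -2 3 S
2 18/13 18/29 -144/377 -27/377 -2 2 E
3 45/49 45/29 450/1421 3105/2842 -3 2 N
4 18/37 90/113 648/4181 2313/4181 -3 3 W
final -4 3 S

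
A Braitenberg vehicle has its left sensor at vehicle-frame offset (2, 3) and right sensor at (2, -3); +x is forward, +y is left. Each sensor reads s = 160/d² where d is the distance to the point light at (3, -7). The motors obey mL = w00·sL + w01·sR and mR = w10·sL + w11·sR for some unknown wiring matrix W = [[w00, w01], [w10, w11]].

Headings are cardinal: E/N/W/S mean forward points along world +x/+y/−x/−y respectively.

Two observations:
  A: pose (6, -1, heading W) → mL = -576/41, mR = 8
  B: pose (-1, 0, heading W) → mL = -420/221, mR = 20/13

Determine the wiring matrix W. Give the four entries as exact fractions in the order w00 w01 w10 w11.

-1 1 1/2 0

obs A: pose=(6,-1,W) → sL=16, sR=80/41, mL=-576/41, mR=8
obs B: pose=(-1,0,W) → sL=40/13, sR=20/17, mL=-420/221, mR=20/13
sensor matrix S = [[16, 80/41], [40/13, 20/17]]; det S = 116160/9061
solve [mL_A; mL_B] = S·[w00; w01] and [mR_A; mR_B] = S·[w10; w11]:
  w00 = -1, w01 = 1, w10 = 1/2, w11 = 0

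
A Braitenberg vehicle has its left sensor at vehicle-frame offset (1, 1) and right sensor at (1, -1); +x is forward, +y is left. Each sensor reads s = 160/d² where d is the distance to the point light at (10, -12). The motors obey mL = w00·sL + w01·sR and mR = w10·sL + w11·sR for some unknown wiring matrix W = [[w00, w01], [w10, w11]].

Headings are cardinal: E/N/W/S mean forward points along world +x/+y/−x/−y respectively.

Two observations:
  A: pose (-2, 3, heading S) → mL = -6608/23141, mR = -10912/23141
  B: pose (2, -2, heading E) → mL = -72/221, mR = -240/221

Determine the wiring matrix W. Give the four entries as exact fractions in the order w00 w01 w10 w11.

-1 1/2 -1/2 -1/2

obs A: pose=(-2,3,S) → sL=160/317, sR=32/73, mL=-6608/23141, mR=-10912/23141
obs B: pose=(2,-2,E) → sL=16/17, sR=16/13, mL=-72/221, mR=-240/221
sensor matrix S = [[160/317, 32/73], [16/17, 16/13]]; det S = 1067008/5114161
solve [mL_A; mL_B] = S·[w00; w01] and [mR_A; mR_B] = S·[w10; w11]:
  w00 = -1, w01 = 1/2, w10 = -1/2, w11 = -1/2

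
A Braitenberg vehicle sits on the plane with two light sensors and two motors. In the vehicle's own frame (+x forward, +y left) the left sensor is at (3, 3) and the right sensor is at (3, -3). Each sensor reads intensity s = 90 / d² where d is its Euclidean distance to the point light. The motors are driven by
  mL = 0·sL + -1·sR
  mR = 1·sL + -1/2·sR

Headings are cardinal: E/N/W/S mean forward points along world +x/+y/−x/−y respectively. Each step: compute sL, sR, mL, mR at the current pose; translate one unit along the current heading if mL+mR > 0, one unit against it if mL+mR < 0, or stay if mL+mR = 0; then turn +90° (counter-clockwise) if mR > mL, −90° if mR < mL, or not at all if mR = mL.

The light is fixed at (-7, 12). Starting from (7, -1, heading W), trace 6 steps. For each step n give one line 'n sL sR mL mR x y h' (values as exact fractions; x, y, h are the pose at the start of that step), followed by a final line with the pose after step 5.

n=0: pose=(7,-1,W); sL=90/377, sR=90/221; mL=-90/221, mR=225/6409; mL+mR=-2385/6409 → advance -1; mR−mL=2835/6409 → turn +1·90°
n=1: pose=(8,-1,S); sL=9/58, sR=9/40; mL=-9/40, mR=99/2320; mL+mR=-423/2320 → advance -1; mR−mL=621/2320 → turn +1·90°
n=2: pose=(8,0,E); sL=2/9, sR=10/61; mL=-10/61, mR=77/549; mL+mR=-13/549 → advance -1; mR−mL=167/549 → turn +1·90°
n=3: pose=(7,0,N); sL=45/101, sR=9/37; mL=-9/37, mR=2421/7474; mL+mR=603/7474 → advance +1; mR−mL=4239/7474 → turn +1·90°
n=4: pose=(7,1,W); sL=90/317, sR=18/37; mL=-18/37, mR=477/11729; mL+mR=-5229/11729 → advance -1; mR−mL=6183/11729 → turn +1·90°
n=5: pose=(8,1,S); sL=9/52, sR=9/34; mL=-9/34, mR=9/221; mL+mR=-99/442 → advance -1; mR−mL=135/442 → turn +1·90°

0 90/377 90/221 -90/221 225/6409 7 -1 W
1 9/58 9/40 -9/40 99/2320 8 -1 S
2 2/9 10/61 -10/61 77/549 8 0 E
3 45/101 9/37 -9/37 2421/7474 7 0 N
4 90/317 18/37 -18/37 477/11729 7 1 W
5 9/52 9/34 -9/34 9/221 8 1 S
final 8 2 E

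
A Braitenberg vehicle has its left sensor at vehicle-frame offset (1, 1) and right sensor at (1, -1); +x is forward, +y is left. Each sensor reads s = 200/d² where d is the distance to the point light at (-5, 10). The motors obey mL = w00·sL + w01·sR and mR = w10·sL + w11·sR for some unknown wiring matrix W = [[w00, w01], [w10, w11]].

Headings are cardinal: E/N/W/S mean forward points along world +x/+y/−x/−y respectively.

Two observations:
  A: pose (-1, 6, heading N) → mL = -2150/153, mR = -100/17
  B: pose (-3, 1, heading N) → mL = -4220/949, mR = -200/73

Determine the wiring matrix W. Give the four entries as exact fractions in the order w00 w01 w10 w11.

obs A: pose=(-1,6,N) → sL=100/9, sR=100/17, mL=-2150/153, mR=-100/17
obs B: pose=(-3,1,N) → sL=40/13, sR=200/73, mL=-4220/949, mR=-200/73
sensor matrix S = [[100/9, 100/17], [40/13, 200/73]]; det S = 1792000/145197
solve [mL_A; mL_B] = S·[w00; w01] and [mR_A; mR_B] = S·[w10; w11]:
  w00 = -1, w01 = -1/2, w10 = 0, w11 = -1

-1 -1/2 0 -1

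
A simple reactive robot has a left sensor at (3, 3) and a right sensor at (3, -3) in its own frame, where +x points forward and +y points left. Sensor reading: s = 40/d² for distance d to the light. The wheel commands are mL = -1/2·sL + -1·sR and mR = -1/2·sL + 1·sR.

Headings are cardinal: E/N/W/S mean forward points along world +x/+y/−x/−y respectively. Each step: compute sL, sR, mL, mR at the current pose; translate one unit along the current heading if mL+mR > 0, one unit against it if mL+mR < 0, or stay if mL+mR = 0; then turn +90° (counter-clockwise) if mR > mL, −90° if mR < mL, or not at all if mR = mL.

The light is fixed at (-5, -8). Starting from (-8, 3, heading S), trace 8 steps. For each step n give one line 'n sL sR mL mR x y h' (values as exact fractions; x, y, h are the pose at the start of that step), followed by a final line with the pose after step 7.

0 5/8 2/5 -57/80 7/80 -8 3 S
1 8/45 40/81 -236/405 164/405 -8 4 E
2 20/137 20/113 -3870/15481 1610/15481 -9 4 N
3 40/113 8/49 -1884/5537 -76/5537 -9 3 W
4 5/8 2/5 -57/80 7/80 -8 3 S
5 8/45 40/81 -236/405 164/405 -8 4 E
6 20/137 20/113 -3870/15481 1610/15481 -9 4 N
7 40/113 8/49 -1884/5537 -76/5537 -9 3 W
final -8 3 S

n=0: pose=(-8,3,S); sL=5/8, sR=2/5; mL=-57/80, mR=7/80; mL+mR=-5/8 → advance -1; mR−mL=4/5 → turn +1·90°
n=1: pose=(-8,4,E); sL=8/45, sR=40/81; mL=-236/405, mR=164/405; mL+mR=-8/45 → advance -1; mR−mL=80/81 → turn +1·90°
n=2: pose=(-9,4,N); sL=20/137, sR=20/113; mL=-3870/15481, mR=1610/15481; mL+mR=-20/137 → advance -1; mR−mL=40/113 → turn +1·90°
n=3: pose=(-9,3,W); sL=40/113, sR=8/49; mL=-1884/5537, mR=-76/5537; mL+mR=-40/113 → advance -1; mR−mL=16/49 → turn +1·90°
n=4: pose=(-8,3,S); sL=5/8, sR=2/5; mL=-57/80, mR=7/80; mL+mR=-5/8 → advance -1; mR−mL=4/5 → turn +1·90°
n=5: pose=(-8,4,E); sL=8/45, sR=40/81; mL=-236/405, mR=164/405; mL+mR=-8/45 → advance -1; mR−mL=80/81 → turn +1·90°
n=6: pose=(-9,4,N); sL=20/137, sR=20/113; mL=-3870/15481, mR=1610/15481; mL+mR=-20/137 → advance -1; mR−mL=40/113 → turn +1·90°
n=7: pose=(-9,3,W); sL=40/113, sR=8/49; mL=-1884/5537, mR=-76/5537; mL+mR=-40/113 → advance -1; mR−mL=16/49 → turn +1·90°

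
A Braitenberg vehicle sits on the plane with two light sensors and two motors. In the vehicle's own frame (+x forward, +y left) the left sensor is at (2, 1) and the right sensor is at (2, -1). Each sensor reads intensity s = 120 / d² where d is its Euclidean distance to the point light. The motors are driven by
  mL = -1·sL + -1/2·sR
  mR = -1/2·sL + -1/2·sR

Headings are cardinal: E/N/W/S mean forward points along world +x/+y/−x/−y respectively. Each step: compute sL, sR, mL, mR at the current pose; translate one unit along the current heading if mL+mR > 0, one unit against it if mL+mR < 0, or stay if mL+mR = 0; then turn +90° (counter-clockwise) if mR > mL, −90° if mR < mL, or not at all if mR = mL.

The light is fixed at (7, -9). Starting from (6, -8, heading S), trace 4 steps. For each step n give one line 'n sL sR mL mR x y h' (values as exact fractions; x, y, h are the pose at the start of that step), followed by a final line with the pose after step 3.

0 120 24 -132 -72 6 -8 S
1 12 60 -42 -36 6 -7 E
2 24/5 120/17 -708/85 -504/85 5 -7 N
3 15/2 6 -21/2 -27/4 5 -8 W
final 6 -8 S

n=0: pose=(6,-8,S); sL=120, sR=24; mL=-132, mR=-72; mL+mR=-204 → advance -1; mR−mL=60 → turn +1·90°
n=1: pose=(6,-7,E); sL=12, sR=60; mL=-42, mR=-36; mL+mR=-78 → advance -1; mR−mL=6 → turn +1·90°
n=2: pose=(5,-7,N); sL=24/5, sR=120/17; mL=-708/85, mR=-504/85; mL+mR=-1212/85 → advance -1; mR−mL=12/5 → turn +1·90°
n=3: pose=(5,-8,W); sL=15/2, sR=6; mL=-21/2, mR=-27/4; mL+mR=-69/4 → advance -1; mR−mL=15/4 → turn +1·90°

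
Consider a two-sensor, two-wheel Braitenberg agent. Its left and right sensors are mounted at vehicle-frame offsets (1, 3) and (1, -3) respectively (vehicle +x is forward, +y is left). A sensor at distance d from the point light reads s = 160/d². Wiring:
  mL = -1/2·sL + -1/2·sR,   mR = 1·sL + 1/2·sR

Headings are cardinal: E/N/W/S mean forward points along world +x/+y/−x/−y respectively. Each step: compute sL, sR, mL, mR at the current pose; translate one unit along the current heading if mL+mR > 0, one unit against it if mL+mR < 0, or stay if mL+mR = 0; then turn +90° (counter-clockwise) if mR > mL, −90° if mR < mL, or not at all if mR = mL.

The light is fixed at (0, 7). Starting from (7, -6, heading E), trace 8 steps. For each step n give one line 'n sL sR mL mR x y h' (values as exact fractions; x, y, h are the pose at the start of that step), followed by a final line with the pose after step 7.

n=0: pose=(7,-6,E); sL=40/41, sR=1/2; mL=-121/164, mR=201/164; mL+mR=20/41 → advance +1; mR−mL=161/82 → turn +1·90°
n=1: pose=(8,-6,N); sL=160/169, sR=32/53; mL=-6944/8957, mR=11184/8957; mL+mR=80/169 → advance +1; mR−mL=18128/8957 → turn +1·90°
n=2: pose=(8,-5,W); sL=80/137, sR=16/13; mL=-1616/1781, mR=2136/1781; mL+mR=40/137 → advance +1; mR−mL=3752/1781 → turn +1·90°
n=3: pose=(7,-5,S); sL=160/269, sR=32/37; mL=-7264/9953, mR=10224/9953; mL+mR=80/269 → advance +1; mR−mL=17488/9953 → turn +1·90°
n=4: pose=(7,-6,E); sL=40/41, sR=1/2; mL=-121/164, mR=201/164; mL+mR=20/41 → advance +1; mR−mL=161/82 → turn +1·90°
n=5: pose=(8,-6,N); sL=160/169, sR=32/53; mL=-6944/8957, mR=11184/8957; mL+mR=80/169 → advance +1; mR−mL=18128/8957 → turn +1·90°
n=6: pose=(8,-5,W); sL=80/137, sR=16/13; mL=-1616/1781, mR=2136/1781; mL+mR=40/137 → advance +1; mR−mL=3752/1781 → turn +1·90°
n=7: pose=(7,-5,S); sL=160/269, sR=32/37; mL=-7264/9953, mR=10224/9953; mL+mR=80/269 → advance +1; mR−mL=17488/9953 → turn +1·90°

0 40/41 1/2 -121/164 201/164 7 -6 E
1 160/169 32/53 -6944/8957 11184/8957 8 -6 N
2 80/137 16/13 -1616/1781 2136/1781 8 -5 W
3 160/269 32/37 -7264/9953 10224/9953 7 -5 S
4 40/41 1/2 -121/164 201/164 7 -6 E
5 160/169 32/53 -6944/8957 11184/8957 8 -6 N
6 80/137 16/13 -1616/1781 2136/1781 8 -5 W
7 160/269 32/37 -7264/9953 10224/9953 7 -5 S
final 7 -6 E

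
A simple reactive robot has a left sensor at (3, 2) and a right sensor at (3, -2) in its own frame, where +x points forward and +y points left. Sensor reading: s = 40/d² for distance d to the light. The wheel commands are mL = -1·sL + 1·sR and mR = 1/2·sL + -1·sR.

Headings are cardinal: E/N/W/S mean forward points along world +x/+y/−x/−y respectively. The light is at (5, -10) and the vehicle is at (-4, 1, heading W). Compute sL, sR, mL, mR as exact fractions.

left sensor world pos  = (-7, -1); dL² = 225
right sensor world pos = (-7, 3); dR² = 313
sL = 40/225 = 8/45
sR = 40/313 = 40/313
mL = -1·sL + 1·sR = -704/14085
mR = 1/2·sL + -1·sR = -548/14085

8/45 40/313 -704/14085 -548/14085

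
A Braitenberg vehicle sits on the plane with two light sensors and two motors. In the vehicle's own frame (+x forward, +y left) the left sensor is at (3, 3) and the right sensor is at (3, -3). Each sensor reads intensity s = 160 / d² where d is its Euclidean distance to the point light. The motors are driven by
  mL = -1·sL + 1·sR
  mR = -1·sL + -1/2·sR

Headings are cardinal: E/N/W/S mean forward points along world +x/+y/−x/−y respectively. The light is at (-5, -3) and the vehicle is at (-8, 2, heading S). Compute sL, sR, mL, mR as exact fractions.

40 4 -36 -42

left sensor world pos  = (-5, -1); dL² = 4
right sensor world pos = (-11, -1); dR² = 40
sL = 160/4 = 40
sR = 160/40 = 4
mL = -1·sL + 1·sR = -36
mR = -1·sL + -1/2·sR = -42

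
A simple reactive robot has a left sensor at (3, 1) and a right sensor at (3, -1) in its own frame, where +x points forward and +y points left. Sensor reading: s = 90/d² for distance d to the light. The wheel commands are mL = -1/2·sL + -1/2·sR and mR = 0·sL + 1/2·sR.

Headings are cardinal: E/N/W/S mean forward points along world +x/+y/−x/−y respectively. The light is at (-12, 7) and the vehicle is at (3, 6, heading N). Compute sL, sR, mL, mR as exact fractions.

left sensor world pos  = (2, 9); dL² = 200
right sensor world pos = (4, 9); dR² = 260
sL = 90/200 = 9/20
sR = 90/260 = 9/26
mL = -1/2·sL + -1/2·sR = -207/520
mR = 0·sL + 1/2·sR = 9/52

9/20 9/26 -207/520 9/52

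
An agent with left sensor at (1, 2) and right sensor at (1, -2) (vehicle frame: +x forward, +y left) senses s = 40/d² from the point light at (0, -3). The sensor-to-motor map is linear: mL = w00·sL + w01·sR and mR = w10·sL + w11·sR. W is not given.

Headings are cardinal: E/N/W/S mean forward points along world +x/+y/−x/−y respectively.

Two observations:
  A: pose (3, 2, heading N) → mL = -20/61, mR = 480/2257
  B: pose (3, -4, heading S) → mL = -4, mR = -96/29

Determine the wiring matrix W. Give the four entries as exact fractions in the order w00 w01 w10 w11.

0 -1/2 1/2 -1/2

obs A: pose=(3,2,N) → sL=40/37, sR=40/61, mL=-20/61, mR=480/2257
obs B: pose=(3,-4,S) → sL=40/29, sR=8, mL=-4, mR=-96/29
sensor matrix S = [[40/37, 40/61], [40/29, 8]]; det S = 506880/65453
solve [mL_A; mL_B] = S·[w00; w01] and [mR_A; mR_B] = S·[w10; w11]:
  w00 = 0, w01 = -1/2, w10 = 1/2, w11 = -1/2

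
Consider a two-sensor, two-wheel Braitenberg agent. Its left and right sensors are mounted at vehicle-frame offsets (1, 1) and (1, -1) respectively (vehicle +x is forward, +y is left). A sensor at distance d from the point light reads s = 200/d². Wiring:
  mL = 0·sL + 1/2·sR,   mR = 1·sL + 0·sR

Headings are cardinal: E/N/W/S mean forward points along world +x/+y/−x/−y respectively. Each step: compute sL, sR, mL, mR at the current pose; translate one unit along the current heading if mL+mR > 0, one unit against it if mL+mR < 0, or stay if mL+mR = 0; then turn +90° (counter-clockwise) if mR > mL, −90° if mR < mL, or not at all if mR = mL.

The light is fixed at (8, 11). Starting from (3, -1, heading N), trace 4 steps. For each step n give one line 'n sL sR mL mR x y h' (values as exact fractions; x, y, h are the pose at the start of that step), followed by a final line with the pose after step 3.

n=0: pose=(3,-1,N); sL=200/157, sR=200/137; mL=100/137, mR=200/157; mL+mR=43100/21509 → advance +1; mR−mL=11700/21509 → turn +1·90°
n=1: pose=(3,0,W); sL=10/9, sR=25/17; mL=25/34, mR=10/9; mL+mR=565/306 → advance +1; mR−mL=115/306 → turn +1·90°
n=2: pose=(2,0,S); sL=200/169, sR=200/193; mL=100/193, mR=200/169; mL+mR=55500/32617 → advance +1; mR−mL=21700/32617 → turn +1·90°
n=3: pose=(2,-1,E); sL=100/73, sR=100/97; mL=50/97, mR=100/73; mL+mR=13350/7081 → advance +1; mR−mL=6050/7081 → turn +1·90°

0 200/157 200/137 100/137 200/157 3 -1 N
1 10/9 25/17 25/34 10/9 3 0 W
2 200/169 200/193 100/193 200/169 2 0 S
3 100/73 100/97 50/97 100/73 2 -1 E
final 3 -1 N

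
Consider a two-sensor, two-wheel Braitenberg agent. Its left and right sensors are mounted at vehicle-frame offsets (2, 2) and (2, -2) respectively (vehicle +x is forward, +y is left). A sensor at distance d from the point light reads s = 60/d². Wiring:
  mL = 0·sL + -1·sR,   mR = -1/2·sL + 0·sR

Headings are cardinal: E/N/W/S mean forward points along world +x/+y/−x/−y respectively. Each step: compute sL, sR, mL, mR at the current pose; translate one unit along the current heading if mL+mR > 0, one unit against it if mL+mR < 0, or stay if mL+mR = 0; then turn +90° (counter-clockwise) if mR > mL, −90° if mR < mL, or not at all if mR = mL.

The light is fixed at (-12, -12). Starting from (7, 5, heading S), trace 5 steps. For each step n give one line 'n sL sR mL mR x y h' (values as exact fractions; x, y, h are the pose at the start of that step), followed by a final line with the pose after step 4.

0 10/111 30/257 -30/257 -5/111 7 5 S
1 60/841 60/697 -60/697 -30/841 7 6 E
2 15/164 3/40 -3/40 -15/328 6 6 N
3 60/481 60/617 -60/617 -30/481 6 5 W
4 10/111 30/257 -30/257 -5/111 7 5 S
final 7 6 E

n=0: pose=(7,5,S); sL=10/111, sR=30/257; mL=-30/257, mR=-5/111; mL+mR=-4615/28527 → advance -1; mR−mL=2045/28527 → turn +1·90°
n=1: pose=(7,6,E); sL=60/841, sR=60/697; mL=-60/697, mR=-30/841; mL+mR=-71370/586177 → advance -1; mR−mL=29550/586177 → turn +1·90°
n=2: pose=(6,6,N); sL=15/164, sR=3/40; mL=-3/40, mR=-15/328; mL+mR=-99/820 → advance -1; mR−mL=6/205 → turn +1·90°
n=3: pose=(6,5,W); sL=60/481, sR=60/617; mL=-60/617, mR=-30/481; mL+mR=-47370/296777 → advance -1; mR−mL=10350/296777 → turn +1·90°
n=4: pose=(7,5,S); sL=10/111, sR=30/257; mL=-30/257, mR=-5/111; mL+mR=-4615/28527 → advance -1; mR−mL=2045/28527 → turn +1·90°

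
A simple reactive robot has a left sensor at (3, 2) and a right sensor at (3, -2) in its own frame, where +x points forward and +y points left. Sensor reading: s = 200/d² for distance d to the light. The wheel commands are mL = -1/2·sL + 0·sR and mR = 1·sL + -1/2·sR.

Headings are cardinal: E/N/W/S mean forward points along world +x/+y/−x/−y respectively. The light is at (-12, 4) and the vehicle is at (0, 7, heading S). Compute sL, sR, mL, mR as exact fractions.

left sensor world pos  = (2, 4); dL² = 196
right sensor world pos = (-2, 4); dR² = 100
sL = 200/196 = 50/49
sR = 200/100 = 2
mL = -1/2·sL + 0·sR = -25/49
mR = 1·sL + -1/2·sR = 1/49

50/49 2 -25/49 1/49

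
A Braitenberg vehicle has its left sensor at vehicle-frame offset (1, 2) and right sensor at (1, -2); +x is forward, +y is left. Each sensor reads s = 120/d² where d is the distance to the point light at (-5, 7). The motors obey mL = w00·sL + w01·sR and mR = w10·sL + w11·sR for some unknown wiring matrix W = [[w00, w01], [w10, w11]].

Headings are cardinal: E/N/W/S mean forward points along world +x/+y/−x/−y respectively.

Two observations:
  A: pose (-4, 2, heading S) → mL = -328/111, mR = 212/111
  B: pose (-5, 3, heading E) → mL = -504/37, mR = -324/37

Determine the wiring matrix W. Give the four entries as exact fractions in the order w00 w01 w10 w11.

-1/2 -1/2 -1/2 1

obs A: pose=(-4,2,S) → sL=8/3, sR=120/37, mL=-328/111, mR=212/111
obs B: pose=(-5,3,E) → sL=24, sR=120/37, mL=-504/37, mR=-324/37
sensor matrix S = [[8/3, 120/37], [24, 120/37]]; det S = -2560/37
solve [mL_A; mL_B] = S·[w00; w01] and [mR_A; mR_B] = S·[w10; w11]:
  w00 = -1/2, w01 = -1/2, w10 = -1/2, w11 = 1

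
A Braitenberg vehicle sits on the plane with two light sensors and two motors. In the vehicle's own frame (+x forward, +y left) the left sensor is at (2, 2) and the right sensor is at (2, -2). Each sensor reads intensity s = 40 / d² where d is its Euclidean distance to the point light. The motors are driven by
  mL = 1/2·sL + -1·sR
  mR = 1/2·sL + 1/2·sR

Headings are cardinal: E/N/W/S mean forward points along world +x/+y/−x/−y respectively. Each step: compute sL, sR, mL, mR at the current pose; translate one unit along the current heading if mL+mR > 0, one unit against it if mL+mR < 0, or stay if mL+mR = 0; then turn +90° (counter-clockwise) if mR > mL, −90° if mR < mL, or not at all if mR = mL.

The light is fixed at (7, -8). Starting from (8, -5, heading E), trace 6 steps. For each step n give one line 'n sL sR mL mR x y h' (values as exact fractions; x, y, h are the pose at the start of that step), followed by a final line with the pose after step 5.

0 20/17 4 -58/17 44/17 8 -5 E
1 40/29 40/29 -20/29 40/29 7 -5 N
2 5 1 3/2 3 7 -4 W
3 8 40/13 12/13 72/13 6 -4 S
4 20/13 20 -250/13 140/13 6 -5 E
5 40/41 8/5 -228/205 264/205 5 -5 N
final 5 -4 W

n=0: pose=(8,-5,E); sL=20/17, sR=4; mL=-58/17, mR=44/17; mL+mR=-14/17 → advance -1; mR−mL=6 → turn +1·90°
n=1: pose=(7,-5,N); sL=40/29, sR=40/29; mL=-20/29, mR=40/29; mL+mR=20/29 → advance +1; mR−mL=60/29 → turn +1·90°
n=2: pose=(7,-4,W); sL=5, sR=1; mL=3/2, mR=3; mL+mR=9/2 → advance +1; mR−mL=3/2 → turn +1·90°
n=3: pose=(6,-4,S); sL=8, sR=40/13; mL=12/13, mR=72/13; mL+mR=84/13 → advance +1; mR−mL=60/13 → turn +1·90°
n=4: pose=(6,-5,E); sL=20/13, sR=20; mL=-250/13, mR=140/13; mL+mR=-110/13 → advance -1; mR−mL=30 → turn +1·90°
n=5: pose=(5,-5,N); sL=40/41, sR=8/5; mL=-228/205, mR=264/205; mL+mR=36/205 → advance +1; mR−mL=12/5 → turn +1·90°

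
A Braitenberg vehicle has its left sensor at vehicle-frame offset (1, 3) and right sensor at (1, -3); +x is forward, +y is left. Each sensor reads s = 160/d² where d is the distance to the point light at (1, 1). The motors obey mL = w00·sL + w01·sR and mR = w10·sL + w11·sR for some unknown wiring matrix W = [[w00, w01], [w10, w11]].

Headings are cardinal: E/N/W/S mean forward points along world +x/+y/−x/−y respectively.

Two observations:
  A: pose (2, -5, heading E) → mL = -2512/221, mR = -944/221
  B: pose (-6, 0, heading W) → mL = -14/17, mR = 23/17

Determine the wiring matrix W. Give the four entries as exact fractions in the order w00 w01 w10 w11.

obs A: pose=(2,-5,E) → sL=160/13, sR=32/17, mL=-2512/221, mR=-944/221
obs B: pose=(-6,0,W) → sL=2, sR=40/17, mL=-14/17, mR=23/17
sensor matrix S = [[160/13, 32/17], [2, 40/17]]; det S = 5568/221
solve [mL_A; mL_B] = S·[w00; w01] and [mR_A; mR_B] = S·[w10; w11]:
  w00 = -1, w01 = 1/2, w10 = -1/2, w11 = 1

-1 1/2 -1/2 1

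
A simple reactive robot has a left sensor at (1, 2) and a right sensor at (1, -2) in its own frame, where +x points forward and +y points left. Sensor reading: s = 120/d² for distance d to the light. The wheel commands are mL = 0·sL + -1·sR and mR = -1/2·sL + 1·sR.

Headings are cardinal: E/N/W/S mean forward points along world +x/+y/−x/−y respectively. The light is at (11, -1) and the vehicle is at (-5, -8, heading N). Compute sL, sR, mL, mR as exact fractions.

left sensor world pos  = (-7, -7); dL² = 360
right sensor world pos = (-3, -7); dR² = 232
sL = 120/360 = 1/3
sR = 120/232 = 15/29
mL = 0·sL + -1·sR = -15/29
mR = -1/2·sL + 1·sR = 61/174

1/3 15/29 -15/29 61/174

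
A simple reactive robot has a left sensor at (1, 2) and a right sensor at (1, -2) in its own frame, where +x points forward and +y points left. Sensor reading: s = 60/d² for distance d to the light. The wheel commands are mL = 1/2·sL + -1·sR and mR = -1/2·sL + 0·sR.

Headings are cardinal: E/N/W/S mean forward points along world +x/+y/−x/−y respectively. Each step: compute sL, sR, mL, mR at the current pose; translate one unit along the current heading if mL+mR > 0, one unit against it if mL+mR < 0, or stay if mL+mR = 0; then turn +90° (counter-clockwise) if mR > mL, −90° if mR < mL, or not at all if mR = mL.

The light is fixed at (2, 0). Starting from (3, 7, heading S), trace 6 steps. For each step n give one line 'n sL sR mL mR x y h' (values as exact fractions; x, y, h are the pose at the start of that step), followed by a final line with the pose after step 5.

0 4/3 60/37 -106/111 -2/3 3 7 S
1 15/26 3/2 -63/52 -15/52 3 8 E
2 12/17 12/17 -6/17 -6/17 2 8 N
3 15/17 15/17 -15/34 -15/34 2 7 N
4 60/53 60/53 -30/53 -30/53 2 6 N
5 3/2 3/2 -3/4 -3/4 2 5 N
final 2 4 N

n=0: pose=(3,7,S); sL=4/3, sR=60/37; mL=-106/111, mR=-2/3; mL+mR=-60/37 → advance -1; mR−mL=32/111 → turn +1·90°
n=1: pose=(3,8,E); sL=15/26, sR=3/2; mL=-63/52, mR=-15/52; mL+mR=-3/2 → advance -1; mR−mL=12/13 → turn +1·90°
n=2: pose=(2,8,N); sL=12/17, sR=12/17; mL=-6/17, mR=-6/17; mL+mR=-12/17 → advance -1; mR−mL=0 → turn +0·90°
n=3: pose=(2,7,N); sL=15/17, sR=15/17; mL=-15/34, mR=-15/34; mL+mR=-15/17 → advance -1; mR−mL=0 → turn +0·90°
n=4: pose=(2,6,N); sL=60/53, sR=60/53; mL=-30/53, mR=-30/53; mL+mR=-60/53 → advance -1; mR−mL=0 → turn +0·90°
n=5: pose=(2,5,N); sL=3/2, sR=3/2; mL=-3/4, mR=-3/4; mL+mR=-3/2 → advance -1; mR−mL=0 → turn +0·90°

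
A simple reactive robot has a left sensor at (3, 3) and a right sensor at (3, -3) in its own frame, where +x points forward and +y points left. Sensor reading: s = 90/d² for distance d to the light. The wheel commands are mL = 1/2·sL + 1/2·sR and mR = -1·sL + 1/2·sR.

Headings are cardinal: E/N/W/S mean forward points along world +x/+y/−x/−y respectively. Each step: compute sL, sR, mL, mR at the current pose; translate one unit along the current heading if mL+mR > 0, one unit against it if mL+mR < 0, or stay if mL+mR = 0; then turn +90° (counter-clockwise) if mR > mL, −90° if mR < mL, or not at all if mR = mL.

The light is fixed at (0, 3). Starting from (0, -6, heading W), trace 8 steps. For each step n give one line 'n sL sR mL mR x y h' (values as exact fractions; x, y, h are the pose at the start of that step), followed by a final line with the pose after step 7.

0 10/17 2 22/17 7/17 0 -6 W
1 45/26 9/4 207/104 -63/104 -1 -6 N
2 90/29 18/25 1386/725 -1989/725 -1 -5 E
3 45/61 45/73 3015/4453 -3825/8906 -2 -5 S
4 90/169 90/61 10350/10309 2115/10309 -2 -6 W
5 5/4 5/2 15/8 0 -3 -6 N
6 18/5 90/121 1314/605 -1953/605 -3 -5 E
7 45/61 9/17 657/1037 -981/2074 -4 -5 S
final -4 -6 W

n=0: pose=(0,-6,W); sL=10/17, sR=2; mL=22/17, mR=7/17; mL+mR=29/17 → advance +1; mR−mL=-15/17 → turn -1·90°
n=1: pose=(-1,-6,N); sL=45/26, sR=9/4; mL=207/104, mR=-63/104; mL+mR=18/13 → advance +1; mR−mL=-135/52 → turn -1·90°
n=2: pose=(-1,-5,E); sL=90/29, sR=18/25; mL=1386/725, mR=-1989/725; mL+mR=-603/725 → advance -1; mR−mL=-135/29 → turn -1·90°
n=3: pose=(-2,-5,S); sL=45/61, sR=45/73; mL=3015/4453, mR=-3825/8906; mL+mR=2205/8906 → advance +1; mR−mL=-135/122 → turn -1·90°
n=4: pose=(-2,-6,W); sL=90/169, sR=90/61; mL=10350/10309, mR=2115/10309; mL+mR=12465/10309 → advance +1; mR−mL=-135/169 → turn -1·90°
n=5: pose=(-3,-6,N); sL=5/4, sR=5/2; mL=15/8, mR=0; mL+mR=15/8 → advance +1; mR−mL=-15/8 → turn -1·90°
n=6: pose=(-3,-5,E); sL=18/5, sR=90/121; mL=1314/605, mR=-1953/605; mL+mR=-639/605 → advance -1; mR−mL=-27/5 → turn -1·90°
n=7: pose=(-4,-5,S); sL=45/61, sR=9/17; mL=657/1037, mR=-981/2074; mL+mR=333/2074 → advance +1; mR−mL=-135/122 → turn -1·90°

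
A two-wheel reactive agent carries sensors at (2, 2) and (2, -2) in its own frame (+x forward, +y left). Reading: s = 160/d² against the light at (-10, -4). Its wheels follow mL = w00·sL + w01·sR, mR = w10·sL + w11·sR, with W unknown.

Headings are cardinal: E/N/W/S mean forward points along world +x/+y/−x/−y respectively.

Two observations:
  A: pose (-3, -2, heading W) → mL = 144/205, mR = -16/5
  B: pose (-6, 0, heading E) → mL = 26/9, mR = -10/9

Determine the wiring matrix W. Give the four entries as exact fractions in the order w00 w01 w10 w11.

-1/2 1 -1/2 0

obs A: pose=(-3,-2,W) → sL=32/5, sR=160/41, mL=144/205, mR=-16/5
obs B: pose=(-6,0,E) → sL=20/9, sR=4, mL=26/9, mR=-10/9
sensor matrix S = [[32/5, 160/41], [20/9, 4]]; det S = 31232/1845
solve [mL_A; mL_B] = S·[w00; w01] and [mR_A; mR_B] = S·[w10; w11]:
  w00 = -1/2, w01 = 1, w10 = -1/2, w11 = 0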